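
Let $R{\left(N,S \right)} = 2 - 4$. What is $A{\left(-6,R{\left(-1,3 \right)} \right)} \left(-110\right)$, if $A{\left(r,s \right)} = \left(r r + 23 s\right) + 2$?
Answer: $880$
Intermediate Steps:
$R{\left(N,S \right)} = -2$
$A{\left(r,s \right)} = 2 + r^{2} + 23 s$ ($A{\left(r,s \right)} = \left(r^{2} + 23 s\right) + 2 = 2 + r^{2} + 23 s$)
$A{\left(-6,R{\left(-1,3 \right)} \right)} \left(-110\right) = \left(2 + \left(-6\right)^{2} + 23 \left(-2\right)\right) \left(-110\right) = \left(2 + 36 - 46\right) \left(-110\right) = \left(-8\right) \left(-110\right) = 880$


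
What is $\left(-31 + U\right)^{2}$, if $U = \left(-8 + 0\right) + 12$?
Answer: $729$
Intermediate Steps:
$U = 4$ ($U = -8 + 12 = 4$)
$\left(-31 + U\right)^{2} = \left(-31 + 4\right)^{2} = \left(-27\right)^{2} = 729$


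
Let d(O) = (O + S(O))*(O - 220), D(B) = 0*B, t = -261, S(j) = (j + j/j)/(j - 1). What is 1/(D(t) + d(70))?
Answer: -23/245050 ≈ -9.3858e-5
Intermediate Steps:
S(j) = (1 + j)/(-1 + j) (S(j) = (j + 1)/(-1 + j) = (1 + j)/(-1 + j))
D(B) = 0
d(O) = (-220 + O)*(O + (1 + O)/(-1 + O)) (d(O) = (O + (1 + O)/(-1 + O))*(O - 220) = (O + (1 + O)/(-1 + O))*(-220 + O) = (-220 + O)*(O + (1 + O)/(-1 + O)))
1/(D(t) + d(70)) = 1/(0 + (-220 + 70 + 70**3 - 220*70**2)/(-1 + 70)) = 1/(0 + (-220 + 70 + 343000 - 220*4900)/69) = 1/(0 + (-220 + 70 + 343000 - 1078000)/69) = 1/(0 + (1/69)*(-735150)) = 1/(0 - 245050/23) = 1/(-245050/23) = -23/245050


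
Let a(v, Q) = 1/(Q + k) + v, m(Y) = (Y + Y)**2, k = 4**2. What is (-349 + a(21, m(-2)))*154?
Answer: -808115/16 ≈ -50507.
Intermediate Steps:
k = 16
m(Y) = 4*Y**2 (m(Y) = (2*Y)**2 = 4*Y**2)
a(v, Q) = v + 1/(16 + Q) (a(v, Q) = 1/(Q + 16) + v = 1/(16 + Q) + v = v + 1/(16 + Q))
(-349 + a(21, m(-2)))*154 = (-349 + (1 + 16*21 + (4*(-2)**2)*21)/(16 + 4*(-2)**2))*154 = (-349 + (1 + 336 + (4*4)*21)/(16 + 4*4))*154 = (-349 + (1 + 336 + 16*21)/(16 + 16))*154 = (-349 + (1 + 336 + 336)/32)*154 = (-349 + (1/32)*673)*154 = (-349 + 673/32)*154 = -10495/32*154 = -808115/16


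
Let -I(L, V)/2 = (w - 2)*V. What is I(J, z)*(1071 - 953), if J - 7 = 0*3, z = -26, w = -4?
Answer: -36816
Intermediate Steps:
J = 7 (J = 7 + 0*3 = 7 + 0 = 7)
I(L, V) = 12*V (I(L, V) = -2*(-4 - 2)*V = -(-12)*V = 12*V)
I(J, z)*(1071 - 953) = (12*(-26))*(1071 - 953) = -312*118 = -36816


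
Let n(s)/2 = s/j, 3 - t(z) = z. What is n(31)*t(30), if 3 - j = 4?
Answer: 1674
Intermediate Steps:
j = -1 (j = 3 - 1*4 = 3 - 4 = -1)
t(z) = 3 - z
n(s) = -2*s (n(s) = 2*(s/(-1)) = 2*(s*(-1)) = 2*(-s) = -2*s)
n(31)*t(30) = (-2*31)*(3 - 1*30) = -62*(3 - 30) = -62*(-27) = 1674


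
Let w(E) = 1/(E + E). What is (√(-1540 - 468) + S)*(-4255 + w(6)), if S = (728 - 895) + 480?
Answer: -15981467/12 - 51059*I*√502/6 ≈ -1.3318e+6 - 1.9067e+5*I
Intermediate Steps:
w(E) = 1/(2*E)
S = 313 (S = -167 + 480 = 313)
(√(-1540 - 468) + S)*(-4255 + w(6)) = (√(-1540 - 468) + 313)*(-4255 + (½)/6) = (√(-2008) + 313)*(-4255 + (½)*(⅙)) = (2*I*√502 + 313)*(-4255 + 1/12) = (313 + 2*I*√502)*(-51059/12) = -15981467/12 - 51059*I*√502/6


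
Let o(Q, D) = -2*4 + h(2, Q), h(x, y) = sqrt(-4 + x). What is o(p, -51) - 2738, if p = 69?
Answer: -2746 + I*sqrt(2) ≈ -2746.0 + 1.4142*I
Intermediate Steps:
o(Q, D) = -8 + I*sqrt(2) (o(Q, D) = -2*4 + sqrt(-4 + 2) = -8 + sqrt(-2) = -8 + I*sqrt(2))
o(p, -51) - 2738 = (-8 + I*sqrt(2)) - 2738 = -2746 + I*sqrt(2)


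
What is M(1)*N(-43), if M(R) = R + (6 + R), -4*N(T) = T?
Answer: 86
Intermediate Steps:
N(T) = -T/4
M(R) = 6 + 2*R
M(1)*N(-43) = (6 + 2*1)*(-1/4*(-43)) = (6 + 2)*(43/4) = 8*(43/4) = 86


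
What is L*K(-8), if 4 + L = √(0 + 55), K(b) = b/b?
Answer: -4 + √55 ≈ 3.4162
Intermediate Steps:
K(b) = 1
L = -4 + √55 (L = -4 + √(0 + 55) = -4 + √55 ≈ 3.4162)
L*K(-8) = (-4 + √55)*1 = -4 + √55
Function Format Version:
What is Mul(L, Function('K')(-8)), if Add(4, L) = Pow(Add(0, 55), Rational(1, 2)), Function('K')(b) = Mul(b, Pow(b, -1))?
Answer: Add(-4, Pow(55, Rational(1, 2))) ≈ 3.4162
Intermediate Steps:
Function('K')(b) = 1
L = Add(-4, Pow(55, Rational(1, 2))) (L = Add(-4, Pow(Add(0, 55), Rational(1, 2))) = Add(-4, Pow(55, Rational(1, 2))) ≈ 3.4162)
Mul(L, Function('K')(-8)) = Mul(Add(-4, Pow(55, Rational(1, 2))), 1) = Add(-4, Pow(55, Rational(1, 2)))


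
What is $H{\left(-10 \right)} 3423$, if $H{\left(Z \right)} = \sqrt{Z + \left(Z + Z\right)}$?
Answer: $3423 i \sqrt{30} \approx 18749.0 i$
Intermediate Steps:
$H{\left(Z \right)} = \sqrt{3} \sqrt{Z}$ ($H{\left(Z \right)} = \sqrt{Z + 2 Z} = \sqrt{3 Z} = \sqrt{3} \sqrt{Z}$)
$H{\left(-10 \right)} 3423 = \sqrt{3} \sqrt{-10} \cdot 3423 = \sqrt{3} i \sqrt{10} \cdot 3423 = i \sqrt{30} \cdot 3423 = 3423 i \sqrt{30}$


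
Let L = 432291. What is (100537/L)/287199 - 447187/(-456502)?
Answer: 55519896288188557/56676340645044318 ≈ 0.97960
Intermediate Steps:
(100537/L)/287199 - 447187/(-456502) = (100537/432291)/287199 - 447187/(-456502) = (100537*(1/432291))*(1/287199) - 447187*(-1/456502) = (100537/432291)*(1/287199) + 447187/456502 = 100537/124153542909 + 447187/456502 = 55519896288188557/56676340645044318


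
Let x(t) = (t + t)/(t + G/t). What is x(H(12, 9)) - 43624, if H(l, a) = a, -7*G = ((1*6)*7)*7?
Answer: -567058/13 ≈ -43620.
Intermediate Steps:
G = -42 (G = -(1*6)*7*7/7 = -6*7*7/7 = -6*7 = -⅐*294 = -42)
x(t) = 2*t/(t - 42/t) (x(t) = (t + t)/(t - 42/t) = (2*t)/(t - 42/t) = 2*t/(t - 42/t))
x(H(12, 9)) - 43624 = 2*9²/(-42 + 9²) - 43624 = 2*81/(-42 + 81) - 43624 = 2*81/39 - 43624 = 2*81*(1/39) - 43624 = 54/13 - 43624 = -567058/13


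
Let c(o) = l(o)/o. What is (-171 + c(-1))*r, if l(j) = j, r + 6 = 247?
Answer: -40970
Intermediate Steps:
r = 241 (r = -6 + 247 = 241)
c(o) = 1 (c(o) = o/o = 1)
(-171 + c(-1))*r = (-171 + 1)*241 = -170*241 = -40970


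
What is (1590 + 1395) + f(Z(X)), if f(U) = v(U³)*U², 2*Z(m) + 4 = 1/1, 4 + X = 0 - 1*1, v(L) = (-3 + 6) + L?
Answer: 95493/32 ≈ 2984.2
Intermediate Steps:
v(L) = 3 + L
X = -5 (X = -4 + (0 - 1*1) = -4 + (0 - 1) = -4 - 1 = -5)
Z(m) = -3/2 (Z(m) = -2 + (½)/1 = -2 + (½)*1 = -2 + ½ = -3/2)
f(U) = U²*(3 + U³) (f(U) = (3 + U³)*U² = U²*(3 + U³))
(1590 + 1395) + f(Z(X)) = (1590 + 1395) + (-3/2)²*(3 + (-3/2)³) = 2985 + 9*(3 - 27/8)/4 = 2985 + (9/4)*(-3/8) = 2985 - 27/32 = 95493/32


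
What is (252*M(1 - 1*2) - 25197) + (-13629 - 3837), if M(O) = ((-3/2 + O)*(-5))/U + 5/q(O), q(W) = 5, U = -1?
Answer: -45561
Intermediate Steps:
M(O) = -13/2 + 5*O (M(O) = ((-3/2 + O)*(-5))/(-1) + 5/5 = ((-3*½ + O)*(-5))*(-1) + 5*(⅕) = ((-3/2 + O)*(-5))*(-1) + 1 = (15/2 - 5*O)*(-1) + 1 = (-15/2 + 5*O) + 1 = -13/2 + 5*O)
(252*M(1 - 1*2) - 25197) + (-13629 - 3837) = (252*(-13/2 + 5*(1 - 1*2)) - 25197) + (-13629 - 3837) = (252*(-13/2 + 5*(1 - 2)) - 25197) - 17466 = (252*(-13/2 + 5*(-1)) - 25197) - 17466 = (252*(-13/2 - 5) - 25197) - 17466 = (252*(-23/2) - 25197) - 17466 = (-2898 - 25197) - 17466 = -28095 - 17466 = -45561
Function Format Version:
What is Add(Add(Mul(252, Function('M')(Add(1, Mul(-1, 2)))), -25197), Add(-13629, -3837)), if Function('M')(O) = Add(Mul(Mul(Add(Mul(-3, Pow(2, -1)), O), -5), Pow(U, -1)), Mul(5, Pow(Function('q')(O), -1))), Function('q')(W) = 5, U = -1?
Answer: -45561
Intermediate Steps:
Function('M')(O) = Add(Rational(-13, 2), Mul(5, O)) (Function('M')(O) = Add(Mul(Mul(Add(Mul(-3, Pow(2, -1)), O), -5), Pow(-1, -1)), Mul(5, Pow(5, -1))) = Add(Mul(Mul(Add(Mul(-3, Rational(1, 2)), O), -5), -1), Mul(5, Rational(1, 5))) = Add(Mul(Mul(Add(Rational(-3, 2), O), -5), -1), 1) = Add(Mul(Add(Rational(15, 2), Mul(-5, O)), -1), 1) = Add(Add(Rational(-15, 2), Mul(5, O)), 1) = Add(Rational(-13, 2), Mul(5, O)))
Add(Add(Mul(252, Function('M')(Add(1, Mul(-1, 2)))), -25197), Add(-13629, -3837)) = Add(Add(Mul(252, Add(Rational(-13, 2), Mul(5, Add(1, Mul(-1, 2))))), -25197), Add(-13629, -3837)) = Add(Add(Mul(252, Add(Rational(-13, 2), Mul(5, Add(1, -2)))), -25197), -17466) = Add(Add(Mul(252, Add(Rational(-13, 2), Mul(5, -1))), -25197), -17466) = Add(Add(Mul(252, Add(Rational(-13, 2), -5)), -25197), -17466) = Add(Add(Mul(252, Rational(-23, 2)), -25197), -17466) = Add(Add(-2898, -25197), -17466) = Add(-28095, -17466) = -45561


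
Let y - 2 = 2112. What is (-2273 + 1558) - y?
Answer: -2829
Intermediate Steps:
y = 2114 (y = 2 + 2112 = 2114)
(-2273 + 1558) - y = (-2273 + 1558) - 1*2114 = -715 - 2114 = -2829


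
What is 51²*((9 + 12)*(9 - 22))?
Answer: -710073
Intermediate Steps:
51²*((9 + 12)*(9 - 22)) = 2601*(21*(-13)) = 2601*(-273) = -710073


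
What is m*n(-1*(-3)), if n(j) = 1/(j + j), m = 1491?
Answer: 497/2 ≈ 248.50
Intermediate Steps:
n(j) = 1/(2*j)
m*n(-1*(-3)) = 1491*(1/(2*((-1*(-3))))) = 1491*((½)/3) = 1491*((½)*(⅓)) = 1491*(⅙) = 497/2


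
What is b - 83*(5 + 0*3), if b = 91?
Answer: -324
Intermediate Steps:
b - 83*(5 + 0*3) = 91 - 83*(5 + 0*3) = 91 - 83*(5 + 0) = 91 - 83*5 = 91 - 415 = -324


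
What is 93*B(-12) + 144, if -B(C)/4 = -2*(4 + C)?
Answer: -5808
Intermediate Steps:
B(C) = 32 + 8*C (B(C) = -(-8)*(4 + C) = -4*(-8 - 2*C) = 32 + 8*C)
93*B(-12) + 144 = 93*(32 + 8*(-12)) + 144 = 93*(32 - 96) + 144 = 93*(-64) + 144 = -5952 + 144 = -5808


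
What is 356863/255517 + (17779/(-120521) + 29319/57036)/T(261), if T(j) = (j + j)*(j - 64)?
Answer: 9343022232068869781/6689667797493874984 ≈ 1.3966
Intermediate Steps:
T(j) = 2*j*(-64 + j) (T(j) = (2*j)*(-64 + j) = 2*j*(-64 + j))
356863/255517 + (17779/(-120521) + 29319/57036)/T(261) = 356863/255517 + (17779/(-120521) + 29319/57036)/((2*261*(-64 + 261))) = 356863*(1/255517) + (17779*(-1/120521) + 29319*(1/57036))/((2*261*197)) = 356863/255517 + (-17779/120521 + 9773/19012)/102834 = 356863/255517 + (839837385/2291345252)*(1/102834) = 356863/255517 + 93315265/26180910849352 = 9343022232068869781/6689667797493874984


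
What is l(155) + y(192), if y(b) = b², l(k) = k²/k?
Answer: 37019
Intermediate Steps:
l(k) = k
l(155) + y(192) = 155 + 192² = 155 + 36864 = 37019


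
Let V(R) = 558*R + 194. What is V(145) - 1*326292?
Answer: -245188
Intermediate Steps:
V(R) = 194 + 558*R
V(145) - 1*326292 = (194 + 558*145) - 1*326292 = (194 + 80910) - 326292 = 81104 - 326292 = -245188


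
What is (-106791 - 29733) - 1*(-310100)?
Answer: 173576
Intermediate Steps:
(-106791 - 29733) - 1*(-310100) = -136524 + 310100 = 173576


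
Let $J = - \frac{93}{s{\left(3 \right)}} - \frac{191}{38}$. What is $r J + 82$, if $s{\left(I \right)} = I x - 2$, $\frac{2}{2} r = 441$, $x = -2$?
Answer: $\frac{454787}{152} \approx 2992.0$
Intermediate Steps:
$r = 441$
$s{\left(I \right)} = -2 - 2 I$ ($s{\left(I \right)} = I \left(-2\right) - 2 = - 2 I - 2 = -2 - 2 I$)
$J = \frac{1003}{152}$ ($J = - \frac{93}{-2 - 6} - \frac{191}{38} = - \frac{93}{-8} - \frac{191}{38} = \left(-93\right) \left(- \frac{1}{8}\right) - \frac{191}{38} = \frac{93}{8} - \frac{191}{38} = \frac{1003}{152} \approx 6.5987$)
$r J + 82 = 441 \cdot \frac{1003}{152} + 82 = \frac{442323}{152} + 82 = \frac{454787}{152}$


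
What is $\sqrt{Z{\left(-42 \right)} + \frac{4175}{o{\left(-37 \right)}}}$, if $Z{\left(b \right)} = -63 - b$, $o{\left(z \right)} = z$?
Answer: $\frac{2 i \sqrt{45806}}{37} \approx 11.569 i$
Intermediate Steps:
$\sqrt{Z{\left(-42 \right)} + \frac{4175}{o{\left(-37 \right)}}} = \sqrt{\left(-63 - -42\right) + \frac{4175}{-37}} = \sqrt{\left(-63 + 42\right) + 4175 \left(- \frac{1}{37}\right)} = \sqrt{-21 - \frac{4175}{37}} = \sqrt{- \frac{4952}{37}} = \frac{2 i \sqrt{45806}}{37}$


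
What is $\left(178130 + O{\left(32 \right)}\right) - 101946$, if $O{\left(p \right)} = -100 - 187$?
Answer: $75897$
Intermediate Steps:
$O{\left(p \right)} = -287$
$\left(178130 + O{\left(32 \right)}\right) - 101946 = \left(178130 - 287\right) - 101946 = 177843 - 101946 = 75897$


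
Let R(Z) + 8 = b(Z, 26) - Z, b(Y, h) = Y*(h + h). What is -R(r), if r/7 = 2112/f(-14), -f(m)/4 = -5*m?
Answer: 13504/5 ≈ 2700.8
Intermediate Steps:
f(m) = 20*m (f(m) = -(-20)*m = 20*m)
r = -264/5 (r = 7*(2112/((20*(-14)))) = 7*(2112/(-280)) = 7*(2112*(-1/280)) = 7*(-264/35) = -264/5 ≈ -52.800)
b(Y, h) = 2*Y*h (b(Y, h) = Y*(2*h) = 2*Y*h)
R(Z) = -8 + 51*Z (R(Z) = -8 + (2*Z*26 - Z) = -8 + (52*Z - Z) = -8 + 51*Z)
-R(r) = -(-8 + 51*(-264/5)) = -(-8 - 13464/5) = -1*(-13504/5) = 13504/5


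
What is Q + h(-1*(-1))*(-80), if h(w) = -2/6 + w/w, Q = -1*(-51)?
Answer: -7/3 ≈ -2.3333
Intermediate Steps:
Q = 51
h(w) = 2/3 (h(w) = -2*1/6 + 1 = -1/3 + 1 = 2/3)
Q + h(-1*(-1))*(-80) = 51 + (2/3)*(-80) = 51 - 160/3 = -7/3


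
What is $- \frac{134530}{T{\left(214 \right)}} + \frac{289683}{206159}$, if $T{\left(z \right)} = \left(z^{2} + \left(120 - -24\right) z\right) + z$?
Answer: $- \frac{2739692056}{7919185667} \approx -0.34596$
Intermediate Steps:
$T{\left(z \right)} = z^{2} + 145 z$ ($T{\left(z \right)} = \left(z^{2} + \left(120 + 24\right) z\right) + z = \left(z^{2} + 144 z\right) + z = z^{2} + 145 z$)
$- \frac{134530}{T{\left(214 \right)}} + \frac{289683}{206159} = - \frac{134530}{214 \left(145 + 214\right)} + \frac{289683}{206159} = - \frac{134530}{214 \cdot 359} + 289683 \cdot \frac{1}{206159} = - \frac{134530}{76826} + \frac{289683}{206159} = \left(-134530\right) \frac{1}{76826} + \frac{289683}{206159} = - \frac{67265}{38413} + \frac{289683}{206159} = - \frac{2739692056}{7919185667}$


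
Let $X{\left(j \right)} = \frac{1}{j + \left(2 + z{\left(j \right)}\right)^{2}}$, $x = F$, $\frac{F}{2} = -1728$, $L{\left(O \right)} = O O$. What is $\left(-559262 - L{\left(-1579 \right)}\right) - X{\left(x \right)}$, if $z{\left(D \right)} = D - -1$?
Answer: $- \frac{36385081791760}{11919753} \approx -3.0525 \cdot 10^{6}$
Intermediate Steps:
$L{\left(O \right)} = O^{2}$
$z{\left(D \right)} = 1 + D$ ($z{\left(D \right)} = D + 1 = 1 + D$)
$F = -3456$ ($F = 2 \left(-1728\right) = -3456$)
$x = -3456$
$X{\left(j \right)} = \frac{1}{j + \left(3 + j\right)^{2}}$ ($X{\left(j \right)} = \frac{1}{j + \left(2 + \left(1 + j\right)\right)^{2}} = \frac{1}{j + \left(3 + j\right)^{2}}$)
$\left(-559262 - L{\left(-1579 \right)}\right) - X{\left(x \right)} = \left(-559262 - \left(-1579\right)^{2}\right) - \frac{1}{-3456 + \left(3 - 3456\right)^{2}} = \left(-559262 - 2493241\right) - \frac{1}{-3456 + \left(-3453\right)^{2}} = \left(-559262 - 2493241\right) - \frac{1}{-3456 + 11923209} = -3052503 - \frac{1}{11919753} = - \frac{36385081791760}{11919753}$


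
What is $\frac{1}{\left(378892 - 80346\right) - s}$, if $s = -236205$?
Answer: $\frac{1}{534751} \approx 1.87 \cdot 10^{-6}$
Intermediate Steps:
$\frac{1}{\left(378892 - 80346\right) - s} = \frac{1}{\left(378892 - 80346\right) - -236205} = \frac{1}{\left(378892 - 80346\right) + 236205} = \frac{1}{298546 + 236205} = \frac{1}{534751}$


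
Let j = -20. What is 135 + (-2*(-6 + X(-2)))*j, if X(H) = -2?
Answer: -185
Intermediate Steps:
135 + (-2*(-6 + X(-2)))*j = 135 - 2*(-6 - 2)*(-20) = 135 - 2*(-8)*(-20) = 135 + 16*(-20) = 135 - 320 = -185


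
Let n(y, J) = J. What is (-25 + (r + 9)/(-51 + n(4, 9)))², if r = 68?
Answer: 25921/36 ≈ 720.03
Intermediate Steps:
(-25 + (r + 9)/(-51 + n(4, 9)))² = (-25 + (68 + 9)/(-51 + 9))² = (-25 + 77/(-42))² = (-25 + 77*(-1/42))² = (-25 - 11/6)² = (-161/6)² = 25921/36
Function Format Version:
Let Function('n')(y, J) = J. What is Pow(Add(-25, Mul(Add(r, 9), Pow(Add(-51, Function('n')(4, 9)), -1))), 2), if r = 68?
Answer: Rational(25921, 36) ≈ 720.03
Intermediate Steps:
Pow(Add(-25, Mul(Add(r, 9), Pow(Add(-51, Function('n')(4, 9)), -1))), 2) = Pow(Add(-25, Mul(Add(68, 9), Pow(Add(-51, 9), -1))), 2) = Pow(Add(-25, Mul(77, Pow(-42, -1))), 2) = Pow(Add(-25, Mul(77, Rational(-1, 42))), 2) = Pow(Add(-25, Rational(-11, 6)), 2) = Pow(Rational(-161, 6), 2) = Rational(25921, 36)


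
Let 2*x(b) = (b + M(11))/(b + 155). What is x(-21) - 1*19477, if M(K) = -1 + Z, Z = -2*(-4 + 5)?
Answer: -1304965/67 ≈ -19477.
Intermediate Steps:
Z = -2 (Z = -2*1 = -2)
M(K) = -3 (M(K) = -1 - 2 = -3)
x(b) = (-3 + b)/(2*(155 + b)) (x(b) = ((b - 3)/(b + 155))/2 = ((-3 + b)/(155 + b))/2 = (-3 + b)/(2*(155 + b)))
x(-21) - 1*19477 = (-3 - 21)/(2*(155 - 21)) - 1*19477 = (1/2)*(-24)/134 - 19477 = (1/2)*(1/134)*(-24) - 19477 = -6/67 - 19477 = -1304965/67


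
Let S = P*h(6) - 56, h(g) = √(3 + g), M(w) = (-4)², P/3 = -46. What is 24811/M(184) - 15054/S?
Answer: 5951017/3760 ≈ 1582.7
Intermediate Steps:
P = -138 (P = 3*(-46) = -138)
M(w) = 16
S = -470 (S = -138*√(3 + 6) - 56 = -138*√9 - 56 = -138*3 - 56 = -414 - 56 = -470)
24811/M(184) - 15054/S = 24811/16 - 15054/(-470) = 24811*(1/16) - 15054*(-1/470) = 24811/16 + 7527/235 = 5951017/3760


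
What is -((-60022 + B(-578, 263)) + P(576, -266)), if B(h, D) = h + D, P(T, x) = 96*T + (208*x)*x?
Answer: -14712207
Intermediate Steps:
P(T, x) = 96*T + 208*x²
B(h, D) = D + h
-((-60022 + B(-578, 263)) + P(576, -266)) = -((-60022 + (263 - 578)) + (96*576 + 208*(-266)²)) = -((-60022 - 315) + (55296 + 208*70756)) = -(-60337 + (55296 + 14717248)) = -(-60337 + 14772544) = -1*14712207 = -14712207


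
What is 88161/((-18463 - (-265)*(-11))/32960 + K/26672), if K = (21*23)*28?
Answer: -807324365920/1296281 ≈ -6.2280e+5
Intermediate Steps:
K = 13524 (K = 483*28 = 13524)
88161/((-18463 - (-265)*(-11))/32960 + K/26672) = 88161/((-18463 - (-265)*(-11))/32960 + 13524/26672) = 88161/((-18463 - 1*2915)*(1/32960) + 13524*(1/26672)) = 88161/((-18463 - 2915)*(1/32960) + 3381/6668) = 88161/(-21378*1/32960 + 3381/6668) = 88161/(-10689/16480 + 3381/6668) = 88161/(-3888843/27472160) = 88161*(-27472160/3888843) = -807324365920/1296281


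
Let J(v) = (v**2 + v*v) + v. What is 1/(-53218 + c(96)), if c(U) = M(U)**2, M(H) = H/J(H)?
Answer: -37249/1982317281 ≈ -1.8791e-5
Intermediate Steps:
J(v) = v + 2*v**2 (J(v) = (v**2 + v**2) + v = 2*v**2 + v = v + 2*v**2)
M(H) = 1/(1 + 2*H) (M(H) = H/((H*(1 + 2*H))) = H*(1/(H*(1 + 2*H))) = 1/(1 + 2*H))
c(U) = (1 + 2*U)**(-2) (c(U) = (1/(1 + 2*U))**2 = (1 + 2*U)**(-2))
1/(-53218 + c(96)) = 1/(-53218 + (1 + 2*96)**(-2)) = 1/(-53218 + (1 + 192)**(-2)) = 1/(-53218 + 193**(-2)) = 1/(-53218 + 1/37249) = 1/(-1982317281/37249) = -37249/1982317281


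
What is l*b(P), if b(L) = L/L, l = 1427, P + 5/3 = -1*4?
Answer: 1427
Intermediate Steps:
P = -17/3 (P = -5/3 - 1*4 = -5/3 - 4 = -17/3 ≈ -5.6667)
b(L) = 1
l*b(P) = 1427*1 = 1427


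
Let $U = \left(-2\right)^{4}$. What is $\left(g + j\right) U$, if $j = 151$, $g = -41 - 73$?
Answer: $592$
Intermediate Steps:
$g = -114$
$U = 16$
$\left(g + j\right) U = \left(-114 + 151\right) 16 = 37 \cdot 16 = 592$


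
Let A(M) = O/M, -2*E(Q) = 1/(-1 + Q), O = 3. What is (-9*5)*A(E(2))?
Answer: 270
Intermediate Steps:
E(Q) = -1/(2*(-1 + Q))
A(M) = 3/M
(-9*5)*A(E(2)) = (-9*5)*(3/((-1/(-2 + 2*2)))) = -135/((-1/(-2 + 4))) = -135/((-1/2)) = -135/((-1*1/2)) = -135/(-1/2) = -135*(-2) = -45*(-6) = 270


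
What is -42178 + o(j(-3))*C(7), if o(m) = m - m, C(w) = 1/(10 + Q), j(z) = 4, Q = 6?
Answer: -42178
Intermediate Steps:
C(w) = 1/16 (C(w) = 1/(10 + 6) = 1/16)
o(m) = 0
-42178 + o(j(-3))*C(7) = -42178 + 0*(1/16) = -42178 + 0 = -42178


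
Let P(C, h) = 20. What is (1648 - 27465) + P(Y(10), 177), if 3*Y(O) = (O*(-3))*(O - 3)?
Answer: -25797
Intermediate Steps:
Y(O) = -O*(-3 + O) (Y(O) = ((O*(-3))*(O - 3))/3 = ((-3*O)*(-3 + O))/3 = (-3*O*(-3 + O))/3 = -O*(-3 + O))
(1648 - 27465) + P(Y(10), 177) = (1648 - 27465) + 20 = -25817 + 20 = -25797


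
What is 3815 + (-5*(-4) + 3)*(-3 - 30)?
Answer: 3056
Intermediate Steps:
3815 + (-5*(-4) + 3)*(-3 - 30) = 3815 + (20 + 3)*(-33) = 3815 + 23*(-33) = 3815 - 759 = 3056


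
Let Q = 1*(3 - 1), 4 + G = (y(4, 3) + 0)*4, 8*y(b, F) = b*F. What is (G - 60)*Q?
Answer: -116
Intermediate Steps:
y(b, F) = F*b/8 (y(b, F) = (b*F)/8 = (F*b)/8 = F*b/8)
G = 2 (G = -4 + ((1/8)*3*4 + 0)*4 = -4 + (3/2 + 0)*4 = -4 + (3/2)*4 = -4 + 6 = 2)
Q = 2 (Q = 1*2 = 2)
(G - 60)*Q = (2 - 60)*2 = -58*2 = -116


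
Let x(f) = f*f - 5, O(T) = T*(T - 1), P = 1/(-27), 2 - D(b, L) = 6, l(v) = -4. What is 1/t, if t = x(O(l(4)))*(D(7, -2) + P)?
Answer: -27/43055 ≈ -0.00062711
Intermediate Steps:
D(b, L) = -4 (D(b, L) = 2 - 1*6 = 2 - 6 = -4)
P = -1/27 ≈ -0.037037
O(T) = T*(-1 + T)
x(f) = -5 + f**2 (x(f) = f**2 - 5 = -5 + f**2)
t = -43055/27 (t = (-5 + (-4*(-1 - 4))**2)*(-4 - 1/27) = (-5 + (-4*(-5))**2)*(-109/27) = (-5 + 20**2)*(-109/27) = (-5 + 400)*(-109/27) = 395*(-109/27) = -43055/27 ≈ -1594.6)
1/t = 1/(-43055/27) = -27/43055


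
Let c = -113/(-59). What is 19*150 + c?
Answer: 168263/59 ≈ 2851.9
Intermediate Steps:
c = 113/59 (c = -113*(-1/59) = 113/59 ≈ 1.9153)
19*150 + c = 19*150 + 113/59 = 2850 + 113/59 = 168263/59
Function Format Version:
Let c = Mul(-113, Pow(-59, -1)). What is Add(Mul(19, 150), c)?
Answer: Rational(168263, 59) ≈ 2851.9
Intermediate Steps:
c = Rational(113, 59) (c = Mul(-113, Rational(-1, 59)) = Rational(113, 59) ≈ 1.9153)
Add(Mul(19, 150), c) = Add(Mul(19, 150), Rational(113, 59)) = Add(2850, Rational(113, 59)) = Rational(168263, 59)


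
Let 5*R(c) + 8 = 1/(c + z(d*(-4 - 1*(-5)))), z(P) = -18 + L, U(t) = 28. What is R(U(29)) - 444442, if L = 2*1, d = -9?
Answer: -5333323/12 ≈ -4.4444e+5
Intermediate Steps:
L = 2
z(P) = -16 (z(P) = -18 + 2 = -16)
R(c) = -8/5 + 1/(5*(-16 + c)) (R(c) = -8/5 + 1/(5*(c - 16)) = -8/5 + 1/(5*(-16 + c)))
R(U(29)) - 444442 = (129 - 8*28)/(5*(-16 + 28)) - 444442 = (⅕)*(129 - 224)/12 - 444442 = (⅕)*(1/12)*(-95) - 444442 = -19/12 - 444442 = -5333323/12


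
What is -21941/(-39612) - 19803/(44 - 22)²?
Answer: -48363562/1198263 ≈ -40.361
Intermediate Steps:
-21941/(-39612) - 19803/(44 - 22)² = -21941*(-1/39612) - 19803/(22²) = 21941/39612 - 19803/484 = -48363562/1198263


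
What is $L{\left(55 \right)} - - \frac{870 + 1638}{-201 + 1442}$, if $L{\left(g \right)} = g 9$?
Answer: $\frac{616803}{1241} \approx 497.02$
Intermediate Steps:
$L{\left(g \right)} = 9 g$
$L{\left(55 \right)} - - \frac{870 + 1638}{-201 + 1442} = 9 \cdot 55 - - \frac{870 + 1638}{-201 + 1442} = 495 - - \frac{2508}{1241} = 495 + \frac{2508}{1241} = \frac{616803}{1241}$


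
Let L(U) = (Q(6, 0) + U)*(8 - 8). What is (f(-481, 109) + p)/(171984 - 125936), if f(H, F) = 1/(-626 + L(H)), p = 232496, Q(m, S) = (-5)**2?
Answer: 145542495/28826048 ≈ 5.0490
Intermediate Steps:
Q(m, S) = 25
L(U) = 0 (L(U) = (25 + U)*(8 - 8) = (25 + U)*0 = 0)
f(H, F) = -1/626 (f(H, F) = 1/(-626 + 0) = 1/(-626) = -1/626)
(f(-481, 109) + p)/(171984 - 125936) = (-1/626 + 232496)/(171984 - 125936) = (145542495/626)/46048 = (145542495/626)*(1/46048) = 145542495/28826048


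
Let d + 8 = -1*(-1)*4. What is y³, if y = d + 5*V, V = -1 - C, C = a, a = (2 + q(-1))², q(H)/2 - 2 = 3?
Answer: -387420489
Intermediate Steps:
q(H) = 10 (q(H) = 4 + 2*3 = 4 + 6 = 10)
a = 144 (a = (2 + 10)² = 12² = 144)
C = 144
d = -4 (d = -8 - 1*(-1)*4 = -8 + 1*4 = -8 + 4 = -4)
V = -145 (V = -1 - 1*144 = -1 - 144 = -145)
y = -729 (y = -4 + 5*(-145) = -4 - 725 = -729)
y³ = (-729)³ = -387420489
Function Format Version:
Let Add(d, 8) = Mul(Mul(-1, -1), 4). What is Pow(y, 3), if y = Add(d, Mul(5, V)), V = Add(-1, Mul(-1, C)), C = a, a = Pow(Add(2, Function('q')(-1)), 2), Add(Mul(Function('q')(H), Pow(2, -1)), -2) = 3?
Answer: -387420489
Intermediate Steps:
Function('q')(H) = 10 (Function('q')(H) = Add(4, Mul(2, 3)) = Add(4, 6) = 10)
a = 144 (a = Pow(Add(2, 10), 2) = Pow(12, 2) = 144)
C = 144
d = -4 (d = Add(-8, Mul(Mul(-1, -1), 4)) = Add(-8, Mul(1, 4)) = Add(-8, 4) = -4)
V = -145 (V = Add(-1, Mul(-1, 144)) = Add(-1, -144) = -145)
y = -729 (y = Add(-4, Mul(5, -145)) = Add(-4, -725) = -729)
Pow(y, 3) = Pow(-729, 3) = -387420489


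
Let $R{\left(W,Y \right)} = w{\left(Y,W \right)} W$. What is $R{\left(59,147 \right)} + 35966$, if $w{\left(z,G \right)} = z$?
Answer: $44639$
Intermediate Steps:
$R{\left(W,Y \right)} = W Y$ ($R{\left(W,Y \right)} = Y W = W Y$)
$R{\left(59,147 \right)} + 35966 = 59 \cdot 147 + 35966 = 8673 + 35966 = 44639$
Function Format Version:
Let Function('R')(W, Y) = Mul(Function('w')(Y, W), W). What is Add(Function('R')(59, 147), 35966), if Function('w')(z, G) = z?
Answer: 44639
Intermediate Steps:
Function('R')(W, Y) = Mul(W, Y) (Function('R')(W, Y) = Mul(Y, W) = Mul(W, Y))
Add(Function('R')(59, 147), 35966) = Add(Mul(59, 147), 35966) = Add(8673, 35966) = 44639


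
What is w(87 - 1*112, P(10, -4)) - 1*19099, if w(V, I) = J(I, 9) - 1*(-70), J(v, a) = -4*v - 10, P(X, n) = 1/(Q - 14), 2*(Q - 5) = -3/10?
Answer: -3484057/183 ≈ -19039.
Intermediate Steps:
Q = 97/20 (Q = 5 + (-3/10)/2 = 5 + (-3*1/10)/2 = 5 + (1/2)*(-3/10) = 5 - 3/20 = 97/20 ≈ 4.8500)
P(X, n) = -20/183 (P(X, n) = 1/(97/20 - 14) = 1/(-183/20) = -20/183)
J(v, a) = -10 - 4*v
w(V, I) = 60 - 4*I (w(V, I) = (-10 - 4*I) - 1*(-70) = (-10 - 4*I) + 70 = 60 - 4*I)
w(87 - 1*112, P(10, -4)) - 1*19099 = (60 - 4*(-20/183)) - 1*19099 = (60 + 80/183) - 19099 = 11060/183 - 19099 = -3484057/183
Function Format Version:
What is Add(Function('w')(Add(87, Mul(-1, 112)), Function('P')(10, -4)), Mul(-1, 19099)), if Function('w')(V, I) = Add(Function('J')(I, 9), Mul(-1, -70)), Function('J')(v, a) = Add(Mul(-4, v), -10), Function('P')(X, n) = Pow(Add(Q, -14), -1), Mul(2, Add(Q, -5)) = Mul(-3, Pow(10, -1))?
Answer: Rational(-3484057, 183) ≈ -19039.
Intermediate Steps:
Q = Rational(97, 20) (Q = Add(5, Mul(Rational(1, 2), Mul(-3, Pow(10, -1)))) = Add(5, Mul(Rational(1, 2), Mul(-3, Rational(1, 10)))) = Add(5, Mul(Rational(1, 2), Rational(-3, 10))) = Add(5, Rational(-3, 20)) = Rational(97, 20) ≈ 4.8500)
Function('P')(X, n) = Rational(-20, 183) (Function('P')(X, n) = Pow(Add(Rational(97, 20), -14), -1) = Pow(Rational(-183, 20), -1) = Rational(-20, 183))
Function('J')(v, a) = Add(-10, Mul(-4, v))
Function('w')(V, I) = Add(60, Mul(-4, I)) (Function('w')(V, I) = Add(Add(-10, Mul(-4, I)), Mul(-1, -70)) = Add(Add(-10, Mul(-4, I)), 70) = Add(60, Mul(-4, I)))
Add(Function('w')(Add(87, Mul(-1, 112)), Function('P')(10, -4)), Mul(-1, 19099)) = Add(Add(60, Mul(-4, Rational(-20, 183))), Mul(-1, 19099)) = Add(Add(60, Rational(80, 183)), -19099) = Add(Rational(11060, 183), -19099) = Rational(-3484057, 183)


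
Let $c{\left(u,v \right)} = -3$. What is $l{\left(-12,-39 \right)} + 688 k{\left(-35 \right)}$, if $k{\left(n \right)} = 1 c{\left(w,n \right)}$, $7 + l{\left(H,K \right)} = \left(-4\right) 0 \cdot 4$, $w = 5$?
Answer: $-2071$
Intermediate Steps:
$l{\left(H,K \right)} = -7$ ($l{\left(H,K \right)} = -7 + \left(-4\right) 0 \cdot 4 = -7 + 0 \cdot 4 = -7 + 0 = -7$)
$k{\left(n \right)} = -3$ ($k{\left(n \right)} = 1 \left(-3\right) = -3$)
$l{\left(-12,-39 \right)} + 688 k{\left(-35 \right)} = -7 + 688 \left(-3\right) = -7 - 2064 = -2071$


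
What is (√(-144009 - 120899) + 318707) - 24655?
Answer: 294052 + 2*I*√66227 ≈ 2.9405e+5 + 514.69*I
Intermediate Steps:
(√(-144009 - 120899) + 318707) - 24655 = (√(-264908) + 318707) - 24655 = (2*I*√66227 + 318707) - 24655 = (318707 + 2*I*√66227) - 24655 = 294052 + 2*I*√66227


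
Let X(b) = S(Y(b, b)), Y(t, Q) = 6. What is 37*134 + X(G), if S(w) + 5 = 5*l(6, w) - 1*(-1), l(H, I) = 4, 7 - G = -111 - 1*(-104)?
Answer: 4974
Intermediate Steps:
G = 14 (G = 7 - (-111 - 1*(-104)) = 7 - (-111 + 104) = 7 - 1*(-7) = 7 + 7 = 14)
S(w) = 16 (S(w) = -5 + (5*4 - 1*(-1)) = -5 + (20 + 1) = -5 + 21 = 16)
X(b) = 16
37*134 + X(G) = 37*134 + 16 = 4958 + 16 = 4974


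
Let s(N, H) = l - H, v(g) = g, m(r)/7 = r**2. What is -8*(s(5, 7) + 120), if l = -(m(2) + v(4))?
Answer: -648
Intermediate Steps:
m(r) = 7*r**2
l = -32 (l = -(7*2**2 + 4) = -(7*4 + 4) = -(28 + 4) = -1*32 = -32)
s(N, H) = -32 - H
-8*(s(5, 7) + 120) = -8*((-32 - 1*7) + 120) = -8*((-32 - 7) + 120) = -8*(-39 + 120) = -8*81 = -648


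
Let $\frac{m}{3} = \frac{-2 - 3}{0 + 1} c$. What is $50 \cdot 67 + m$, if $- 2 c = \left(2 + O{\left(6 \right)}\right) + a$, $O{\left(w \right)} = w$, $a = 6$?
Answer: $3455$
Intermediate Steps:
$c = -7$ ($c = - \frac{\left(2 + 6\right) + 6}{2} = - \frac{8 + 6}{2} = \left(- \frac{1}{2}\right) 14 = -7$)
$m = 105$ ($m = 3 \frac{-2 - 3}{0 + 1} \left(-7\right) = 3 - \frac{5}{1} \left(-7\right) = 3 \left(-5\right) 1 \left(-7\right) = 3 \left(\left(-5\right) \left(-7\right)\right) = 3 \cdot 35 = 105$)
$50 \cdot 67 + m = 50 \cdot 67 + 105 = 3350 + 105 = 3455$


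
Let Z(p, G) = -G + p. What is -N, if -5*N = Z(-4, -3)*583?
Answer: -583/5 ≈ -116.60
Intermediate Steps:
Z(p, G) = p - G
N = 583/5 (N = -(-4 - 1*(-3))*583/5 = -(-4 + 3)*583/5 = -(-1)*583/5 = -1/5*(-583) = 583/5 ≈ 116.60)
-N = -1*583/5 = -583/5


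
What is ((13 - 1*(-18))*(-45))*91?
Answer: -126945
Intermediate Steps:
((13 - 1*(-18))*(-45))*91 = ((13 + 18)*(-45))*91 = (31*(-45))*91 = -1395*91 = -126945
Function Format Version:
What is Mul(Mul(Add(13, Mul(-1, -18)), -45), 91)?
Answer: -126945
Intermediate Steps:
Mul(Mul(Add(13, Mul(-1, -18)), -45), 91) = Mul(Mul(Add(13, 18), -45), 91) = Mul(Mul(31, -45), 91) = Mul(-1395, 91) = -126945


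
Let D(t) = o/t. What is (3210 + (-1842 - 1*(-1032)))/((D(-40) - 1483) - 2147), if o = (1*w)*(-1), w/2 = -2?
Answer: -24000/36301 ≈ -0.66114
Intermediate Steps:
w = -4 (w = 2*(-2) = -4)
o = 4 (o = (1*(-4))*(-1) = -4*(-1) = 4)
D(t) = 4/t
(3210 + (-1842 - 1*(-1032)))/((D(-40) - 1483) - 2147) = (3210 + (-1842 - 1*(-1032)))/((4/(-40) - 1483) - 2147) = (3210 + (-1842 + 1032))/((4*(-1/40) - 1483) - 2147) = (3210 - 810)/((-1/10 - 1483) - 2147) = 2400/(-14831/10 - 2147) = 2400/(-36301/10) = 2400*(-10/36301) = -24000/36301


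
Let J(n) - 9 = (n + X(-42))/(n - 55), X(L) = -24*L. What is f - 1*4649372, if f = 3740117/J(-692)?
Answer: -26994659005/6407 ≈ -4.2133e+6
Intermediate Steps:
J(n) = 9 + (1008 + n)/(-55 + n) (J(n) = 9 + (n - 24*(-42))/(n - 55) = 9 + (n + 1008)/(-55 + n) = 9 + (1008 + n)/(-55 + n))
f = 2793867399/6407 (f = 3740117/(((513 + 10*(-692))/(-55 - 692))) = 3740117/(((513 - 6920)/(-747))) = 3740117/((-1/747*(-6407))) = 3740117/(6407/747) = 3740117*(747/6407) = 2793867399/6407 ≈ 4.3607e+5)
f - 1*4649372 = 2793867399/6407 - 1*4649372 = 2793867399/6407 - 4649372 = -26994659005/6407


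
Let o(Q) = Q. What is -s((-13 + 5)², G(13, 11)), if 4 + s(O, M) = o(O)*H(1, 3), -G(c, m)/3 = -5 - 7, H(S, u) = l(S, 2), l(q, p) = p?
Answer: -124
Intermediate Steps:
H(S, u) = 2
G(c, m) = 36 (G(c, m) = -3*(-5 - 7) = -3*(-12) = 36)
s(O, M) = -4 + 2*O (s(O, M) = -4 + O*2 = -4 + 2*O)
-s((-13 + 5)², G(13, 11)) = -(-4 + 2*(-13 + 5)²) = -(-4 + 2*(-8)²) = -(-4 + 2*64) = -(-4 + 128) = -1*124 = -124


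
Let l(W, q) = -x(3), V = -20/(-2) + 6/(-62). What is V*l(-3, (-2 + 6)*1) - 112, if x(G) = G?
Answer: -4393/31 ≈ -141.71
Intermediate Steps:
V = 307/31 (V = -20*(-1/2) + 6*(-1/62) = 10 - 3/31 = 307/31 ≈ 9.9032)
l(W, q) = -3 (l(W, q) = -1*3 = -3)
V*l(-3, (-2 + 6)*1) - 112 = (307/31)*(-3) - 112 = -921/31 - 112 = -4393/31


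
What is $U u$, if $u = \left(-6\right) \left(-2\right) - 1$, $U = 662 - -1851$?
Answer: $27643$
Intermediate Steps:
$U = 2513$ ($U = 662 + 1851 = 2513$)
$u = 11$ ($u = 12 - 1 = 11$)
$U u = 2513 \cdot 11 = 27643$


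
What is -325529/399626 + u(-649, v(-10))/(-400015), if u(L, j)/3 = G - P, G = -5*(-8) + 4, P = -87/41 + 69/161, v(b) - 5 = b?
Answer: -37387852688437/45878785189930 ≈ -0.81493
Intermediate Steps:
v(b) = 5 + b
P = -486/287 (P = -87*1/41 + 69*(1/161) = -87/41 + 3/7 = -486/287 ≈ -1.6934)
G = 44 (G = 40 + 4 = 44)
u(L, j) = 39342/287 (u(L, j) = 3*(44 - 1*(-486/287)) = 3*(44 + 486/287) = 3*(13114/287) = 39342/287)
-325529/399626 + u(-649, v(-10))/(-400015) = -325529/399626 + (39342/287)/(-400015) = -325529*1/399626 + (39342/287)*(-1/400015) = -325529/399626 - 39342/114804305 = -37387852688437/45878785189930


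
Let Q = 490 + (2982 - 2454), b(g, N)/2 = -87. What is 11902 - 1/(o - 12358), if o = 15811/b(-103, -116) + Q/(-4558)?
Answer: 58755857576852/4936637303 ≈ 11902.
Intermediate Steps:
b(g, N) = -174 (b(g, N) = 2*(-87) = -174)
Q = 1018 (Q = 490 + 528 = 1018)
o = -36121835/396546 (o = 15811/(-174) + 1018/(-4558) = 15811*(-1/174) + 1018*(-1/4558) = -15811/174 - 509/2279 = -36121835/396546 ≈ -91.091)
11902 - 1/(o - 12358) = 11902 - 1/(-36121835/396546 - 12358) = 11902 - 1/(-4936637303/396546) = 11902 - 1*(-396546/4936637303) = 11902 + 396546/4936637303 = 58755857576852/4936637303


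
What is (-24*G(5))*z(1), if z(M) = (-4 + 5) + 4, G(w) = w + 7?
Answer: -1440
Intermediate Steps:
G(w) = 7 + w
z(M) = 5 (z(M) = 1 + 4 = 5)
(-24*G(5))*z(1) = -24*(7 + 5)*5 = -24*12*5 = -288*5 = -1440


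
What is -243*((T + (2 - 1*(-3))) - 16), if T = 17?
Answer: -1458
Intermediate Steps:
-243*((T + (2 - 1*(-3))) - 16) = -243*((17 + (2 - 1*(-3))) - 16) = -243*((17 + (2 + 3)) - 16) = -243*((17 + 5) - 16) = -243*(22 - 16) = -243*6 = -1458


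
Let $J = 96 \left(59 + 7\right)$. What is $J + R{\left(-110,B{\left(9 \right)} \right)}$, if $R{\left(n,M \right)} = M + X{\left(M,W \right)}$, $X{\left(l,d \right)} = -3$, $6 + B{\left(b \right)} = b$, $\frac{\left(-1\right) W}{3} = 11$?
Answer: $6336$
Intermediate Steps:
$W = -33$ ($W = \left(-3\right) 11 = -33$)
$B{\left(b \right)} = -6 + b$
$J = 6336$ ($J = 96 \cdot 66 = 6336$)
$R{\left(n,M \right)} = -3 + M$ ($R{\left(n,M \right)} = M - 3 = -3 + M$)
$J + R{\left(-110,B{\left(9 \right)} \right)} = 6336 + \left(-3 + \left(-6 + 9\right)\right) = 6336 + \left(-3 + 3\right) = 6336 + 0 = 6336$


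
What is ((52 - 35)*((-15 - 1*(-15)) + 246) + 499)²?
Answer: 21911761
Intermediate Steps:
((52 - 35)*((-15 - 1*(-15)) + 246) + 499)² = (17*((-15 + 15) + 246) + 499)² = (17*(0 + 246) + 499)² = (17*246 + 499)² = (4182 + 499)² = 4681² = 21911761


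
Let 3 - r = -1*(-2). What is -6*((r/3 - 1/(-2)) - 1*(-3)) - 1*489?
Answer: -512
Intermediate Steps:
r = 1 (r = 3 - (-1)*(-2) = 3 - 1*2 = 3 - 2 = 1)
-6*((r/3 - 1/(-2)) - 1*(-3)) - 1*489 = -6*((1/3 - 1/(-2)) - 1*(-3)) - 1*489 = -6*((1*(⅓) - 1*(-½)) + 3) - 489 = -6*((⅓ + ½) + 3) - 489 = -6*(⅚ + 3) - 489 = -6*23/6 - 489 = -23 - 489 = -512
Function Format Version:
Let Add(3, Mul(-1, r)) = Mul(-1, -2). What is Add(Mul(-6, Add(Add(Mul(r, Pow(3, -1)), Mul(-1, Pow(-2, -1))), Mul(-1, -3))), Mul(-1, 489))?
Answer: -512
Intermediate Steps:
r = 1 (r = Add(3, Mul(-1, Mul(-1, -2))) = Add(3, Mul(-1, 2)) = Add(3, -2) = 1)
Add(Mul(-6, Add(Add(Mul(r, Pow(3, -1)), Mul(-1, Pow(-2, -1))), Mul(-1, -3))), Mul(-1, 489)) = Add(Mul(-6, Add(Add(Mul(1, Pow(3, -1)), Mul(-1, Pow(-2, -1))), Mul(-1, -3))), Mul(-1, 489)) = Add(Mul(-6, Add(Add(Mul(1, Rational(1, 3)), Mul(-1, Rational(-1, 2))), 3)), -489) = Add(Mul(-6, Add(Add(Rational(1, 3), Rational(1, 2)), 3)), -489) = Add(Mul(-6, Add(Rational(5, 6), 3)), -489) = Add(Mul(-6, Rational(23, 6)), -489) = Add(-23, -489) = -512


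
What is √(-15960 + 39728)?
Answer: 2*√5942 ≈ 154.17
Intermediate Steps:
√(-15960 + 39728) = √23768 = 2*√5942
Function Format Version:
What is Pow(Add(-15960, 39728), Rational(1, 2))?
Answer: Mul(2, Pow(5942, Rational(1, 2))) ≈ 154.17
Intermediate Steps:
Pow(Add(-15960, 39728), Rational(1, 2)) = Pow(23768, Rational(1, 2)) = Mul(2, Pow(5942, Rational(1, 2)))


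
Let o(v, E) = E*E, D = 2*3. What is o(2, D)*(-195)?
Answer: -7020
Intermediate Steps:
D = 6
o(v, E) = E²
o(2, D)*(-195) = 6²*(-195) = 36*(-195) = -7020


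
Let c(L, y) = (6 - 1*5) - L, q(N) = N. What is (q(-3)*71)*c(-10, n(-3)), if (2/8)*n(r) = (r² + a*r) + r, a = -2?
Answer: -2343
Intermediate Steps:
n(r) = -4*r + 4*r² (n(r) = 4*((r² - 2*r) + r) = 4*(r² - r) = -4*r + 4*r²)
c(L, y) = 1 - L (c(L, y) = (6 - 5) - L = 1 - L)
(q(-3)*71)*c(-10, n(-3)) = (-3*71)*(1 - 1*(-10)) = -213*(1 + 10) = -213*11 = -2343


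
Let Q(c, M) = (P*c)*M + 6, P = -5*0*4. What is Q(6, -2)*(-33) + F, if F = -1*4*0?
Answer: -198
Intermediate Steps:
P = 0 (P = 0*4 = 0)
Q(c, M) = 6 (Q(c, M) = (0*c)*M + 6 = 0*M + 6 = 0 + 6 = 6)
F = 0 (F = -4*0 = 0)
Q(6, -2)*(-33) + F = 6*(-33) + 0 = -198 + 0 = -198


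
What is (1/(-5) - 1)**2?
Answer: 36/25 ≈ 1.4400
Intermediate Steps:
(1/(-5) - 1)**2 = (-1/5 - 1)**2 = (-6/5)**2 = 36/25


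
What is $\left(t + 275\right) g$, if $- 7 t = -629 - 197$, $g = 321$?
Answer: $126153$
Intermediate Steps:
$t = 118$ ($t = - \frac{-629 - 197}{7} = \left(- \frac{1}{7}\right) \left(-826\right) = 118$)
$\left(t + 275\right) g = \left(118 + 275\right) 321 = 393 \cdot 321 = 126153$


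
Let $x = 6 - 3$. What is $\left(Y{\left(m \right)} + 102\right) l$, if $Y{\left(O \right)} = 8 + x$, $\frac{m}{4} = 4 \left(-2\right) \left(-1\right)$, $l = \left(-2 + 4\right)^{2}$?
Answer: $452$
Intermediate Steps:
$l = 4$ ($l = 2^{2} = 4$)
$x = 3$
$m = 32$ ($m = 4 \cdot 4 \left(-2\right) \left(-1\right) = 4 \left(\left(-8\right) \left(-1\right)\right) = 4 \cdot 8 = 32$)
$Y{\left(O \right)} = 11$ ($Y{\left(O \right)} = 8 + 3 = 11$)
$\left(Y{\left(m \right)} + 102\right) l = \left(11 + 102\right) 4 = 113 \cdot 4 = 452$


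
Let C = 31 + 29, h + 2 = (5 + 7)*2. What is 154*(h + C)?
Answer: 12628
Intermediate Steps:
h = 22 (h = -2 + (5 + 7)*2 = -2 + 12*2 = -2 + 24 = 22)
C = 60
154*(h + C) = 154*(22 + 60) = 154*82 = 12628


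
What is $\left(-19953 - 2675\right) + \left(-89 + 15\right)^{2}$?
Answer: $-17152$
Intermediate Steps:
$\left(-19953 - 2675\right) + \left(-89 + 15\right)^{2} = -22628 + \left(-74\right)^{2} = -22628 + 5476 = -17152$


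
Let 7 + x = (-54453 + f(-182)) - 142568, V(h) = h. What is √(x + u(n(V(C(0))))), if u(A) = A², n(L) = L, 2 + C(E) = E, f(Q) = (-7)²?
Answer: 5*I*√7879 ≈ 443.82*I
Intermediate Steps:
f(Q) = 49
C(E) = -2 + E
x = -196979 (x = -7 + ((-54453 + 49) - 142568) = -7 + (-54404 - 142568) = -7 - 196972 = -196979)
√(x + u(n(V(C(0))))) = √(-196979 + (-2 + 0)²) = √(-196979 + (-2)²) = √(-196979 + 4) = √(-196975) = 5*I*√7879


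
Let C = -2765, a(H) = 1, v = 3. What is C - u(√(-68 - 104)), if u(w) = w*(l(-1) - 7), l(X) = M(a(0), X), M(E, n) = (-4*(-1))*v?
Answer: -2765 - 10*I*√43 ≈ -2765.0 - 65.574*I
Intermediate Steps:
M(E, n) = 12 (M(E, n) = -4*(-1)*3 = 4*3 = 12)
l(X) = 12
u(w) = 5*w (u(w) = w*(12 - 7) = w*5 = 5*w)
C - u(√(-68 - 104)) = -2765 - 5*√(-68 - 104) = -2765 - 5*√(-172) = -2765 - 5*2*I*√43 = -2765 - 10*I*√43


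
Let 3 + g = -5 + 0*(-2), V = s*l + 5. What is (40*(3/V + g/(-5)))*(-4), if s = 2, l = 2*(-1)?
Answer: -736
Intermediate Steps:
l = -2
V = 1 (V = 2*(-2) + 5 = -4 + 5 = 1)
g = -8 (g = -3 + (-5 + 0*(-2)) = -3 + (-5 + 0) = -3 - 5 = -8)
(40*(3/V + g/(-5)))*(-4) = (40*(3/1 - 8/(-5)))*(-4) = (40*(3*1 - 8*(-⅕)))*(-4) = (40*(3 + 8/5))*(-4) = (40*(23/5))*(-4) = 184*(-4) = -736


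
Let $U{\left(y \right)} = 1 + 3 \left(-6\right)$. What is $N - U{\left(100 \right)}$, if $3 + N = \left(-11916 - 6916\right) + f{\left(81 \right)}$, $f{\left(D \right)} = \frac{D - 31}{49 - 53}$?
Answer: $- \frac{37661}{2} \approx -18831.0$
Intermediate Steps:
$f{\left(D \right)} = \frac{31}{4} - \frac{D}{4}$ ($f{\left(D \right)} = \frac{-31 + D}{-4} = \left(-31 + D\right) \left(- \frac{1}{4}\right) = \frac{31}{4} - \frac{D}{4}$)
$U{\left(y \right)} = -17$ ($U{\left(y \right)} = 1 - 18 = -17$)
$N = - \frac{37695}{2}$ ($N = -3 + \left(\left(-11916 - 6916\right) + \left(\frac{31}{4} - \frac{81}{4}\right)\right) = -3 - \frac{37689}{2} = - \frac{37695}{2} \approx -18848.0$)
$N - U{\left(100 \right)} = - \frac{37695}{2} - -17 = - \frac{37695}{2} + 17 = - \frac{37661}{2}$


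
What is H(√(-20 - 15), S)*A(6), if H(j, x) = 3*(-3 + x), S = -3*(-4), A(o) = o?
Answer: 162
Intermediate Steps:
S = 12
H(j, x) = -9 + 3*x
H(√(-20 - 15), S)*A(6) = (-9 + 3*12)*6 = (-9 + 36)*6 = 27*6 = 162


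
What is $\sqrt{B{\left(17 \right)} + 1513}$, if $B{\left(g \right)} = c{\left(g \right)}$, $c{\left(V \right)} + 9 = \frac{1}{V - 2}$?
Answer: $\frac{\sqrt{338415}}{15} \approx 38.782$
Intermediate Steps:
$c{\left(V \right)} = -9 + \frac{1}{-2 + V}$ ($c{\left(V \right)} = -9 + \frac{1}{V - 2} = -9 + \frac{1}{-2 + V}$)
$B{\left(g \right)} = \frac{19 - 9 g}{-2 + g}$
$\sqrt{B{\left(17 \right)} + 1513} = \sqrt{\frac{19 - 153}{-2 + 17} + 1513} = \sqrt{\frac{19 - 153}{15} + 1513} = \sqrt{\frac{1}{15} \left(-134\right) + 1513} = \sqrt{- \frac{134}{15} + 1513} = \sqrt{\frac{22561}{15}} = \frac{\sqrt{338415}}{15}$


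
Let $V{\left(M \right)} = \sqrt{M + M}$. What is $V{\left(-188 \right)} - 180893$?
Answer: $-180893 + 2 i \sqrt{94} \approx -1.8089 \cdot 10^{5} + 19.391 i$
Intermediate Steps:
$V{\left(M \right)} = \sqrt{2} \sqrt{M}$ ($V{\left(M \right)} = \sqrt{2 M} = \sqrt{2} \sqrt{M}$)
$V{\left(-188 \right)} - 180893 = \sqrt{2} \sqrt{-188} - 180893 = \sqrt{2} \cdot 2 i \sqrt{47} - 180893 = 2 i \sqrt{94} - 180893 = -180893 + 2 i \sqrt{94}$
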